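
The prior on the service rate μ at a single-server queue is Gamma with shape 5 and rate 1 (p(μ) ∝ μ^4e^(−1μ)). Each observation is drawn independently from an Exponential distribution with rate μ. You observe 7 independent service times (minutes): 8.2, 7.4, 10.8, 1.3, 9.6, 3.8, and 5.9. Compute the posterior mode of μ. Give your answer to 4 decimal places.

μ̂_MAP = 0.2292

The Exponential(rate=μ) likelihood is ∝ μ^n e^(−μΣtᵢ). Here n = 7 and Σtᵢ = 8.2 + 7.4 + 10.8 + 1.3 + 9.6 + 3.8 + 5.9 = 47.
Posterior ∝ μ^4e^(−1μ) · μ^7e^(−47μ) = μ^11e^(−48μ), i.e. Gamma(12, 48).
Mode = (a−1)/b = 11/48 ≈ 0.2292.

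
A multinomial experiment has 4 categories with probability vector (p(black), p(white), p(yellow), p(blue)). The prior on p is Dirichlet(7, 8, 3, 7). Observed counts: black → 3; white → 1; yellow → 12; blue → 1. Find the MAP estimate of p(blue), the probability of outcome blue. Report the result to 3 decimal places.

MAP estimate of p(blue) = 0.184

The posterior is Dirichlet(αᵢ + nᵢ) = Dirichlet(10, 9, 15, 8).
For a Dirichlet(a₁,…,a_K) with all aᵢ > 1, the mode has j-th component (aⱼ − 1)/(Σaᵢ − K).
Here Σaᵢ = 42 and K = 4, so p(blue) = (8 − 1)/(42 − 4) = 7/38 ≈ 0.184.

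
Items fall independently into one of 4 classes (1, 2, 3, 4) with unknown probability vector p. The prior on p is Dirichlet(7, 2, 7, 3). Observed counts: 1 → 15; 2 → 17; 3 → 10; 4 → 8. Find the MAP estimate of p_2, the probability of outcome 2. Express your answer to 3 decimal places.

MAP estimate: 0.277

The posterior is Dirichlet(αᵢ + nᵢ) = Dirichlet(22, 19, 17, 11).
For a Dirichlet(a₁,…,a_K) with all aᵢ > 1, the mode has j-th component (aⱼ − 1)/(Σaᵢ − K).
Here Σaᵢ = 69 and K = 4, so p_2 = (19 − 1)/(69 − 4) = 18/65 ≈ 0.277.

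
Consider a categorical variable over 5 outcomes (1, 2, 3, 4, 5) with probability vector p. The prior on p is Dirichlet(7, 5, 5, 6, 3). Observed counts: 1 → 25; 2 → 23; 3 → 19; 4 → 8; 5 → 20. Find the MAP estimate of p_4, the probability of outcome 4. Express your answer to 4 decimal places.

MAP estimate: 0.1121

The posterior is Dirichlet(αᵢ + nᵢ) = Dirichlet(32, 28, 24, 14, 23).
For a Dirichlet(a₁,…,a_K) with all aᵢ > 1, the mode has j-th component (aⱼ − 1)/(Σaᵢ − K).
Here Σaᵢ = 121 and K = 5, so p_4 = (14 − 1)/(121 − 5) = 13/116 ≈ 0.1121.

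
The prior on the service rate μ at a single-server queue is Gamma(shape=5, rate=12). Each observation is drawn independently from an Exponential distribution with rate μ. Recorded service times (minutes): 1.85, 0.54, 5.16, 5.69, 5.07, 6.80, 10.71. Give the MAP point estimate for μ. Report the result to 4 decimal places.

μ̂_MAP = 0.2300

The Exponential(rate=μ) likelihood is ∝ μ^n e^(−μΣtᵢ). Here n = 7 and Σtᵢ = 1.85 + 0.54 + 5.16 + 5.69 + 5.07 + 6.80 + 10.71 = 35.82.
Posterior ∝ μ^4e^(−12μ) · μ^7e^(−35.82μ) = μ^11e^(−47.82μ), i.e. Gamma(12, 47.82).
Mode = (a−1)/b = 11/47.82 ≈ 0.2300.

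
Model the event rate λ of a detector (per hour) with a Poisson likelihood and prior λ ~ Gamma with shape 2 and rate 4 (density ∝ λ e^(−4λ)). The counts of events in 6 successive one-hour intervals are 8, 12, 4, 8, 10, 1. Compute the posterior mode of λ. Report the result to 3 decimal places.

λ̂_MAP = 4.400

Σxᵢ = 8+12+4+8+10+1 = 43, with n = 6.
Posterior ∝ λe^(−4λ) · λ^43e^(−6λ) = λ^44e^(−10λ), i.e. Gamma(shape=45, rate=10).
The mode of a Gamma(a, b) with a ≥ 1 (shape–rate) is (a−1)/b = 44/10 ≈ 4.400.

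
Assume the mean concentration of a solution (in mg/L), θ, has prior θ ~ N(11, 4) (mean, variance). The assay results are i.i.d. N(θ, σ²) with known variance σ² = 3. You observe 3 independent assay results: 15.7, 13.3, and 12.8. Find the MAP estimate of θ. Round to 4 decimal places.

n = 3; x̄ = (15.7 + 13.3 + 12.8)/3 = 41.8/3 = 209/15 ≈ 13.9333.
For a Normal prior and Normal likelihood with known variance, the posterior is Normal; its mode equals its mean, the precision-weighted average.
Prior precision 1/σ₀² = 1/4 = 0.25; data precision n/σ² = 3/3 = 1.
θ̂ = (0.25·11 + 1·(209/15)) / (0.25 + 1) = (1001/60)/1.25 = 1001/75 ≈ 13.3467.

θ̂_MAP = 13.3467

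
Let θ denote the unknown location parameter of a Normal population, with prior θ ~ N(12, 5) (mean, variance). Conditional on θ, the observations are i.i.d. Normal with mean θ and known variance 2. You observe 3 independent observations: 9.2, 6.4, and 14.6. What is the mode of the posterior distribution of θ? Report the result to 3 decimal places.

θ̂_MAP = 10.294

n = 3; x̄ = (9.2 + 6.4 + 14.6)/3 = 30.2/3 = 151/15 ≈ 10.0667.
For a Normal prior and Normal likelihood with known variance, the posterior is Normal; its mode equals its mean, the precision-weighted average.
Prior precision 1/σ₀² = 1/5 = 0.2; data precision n/σ² = 3/2 = 1.5.
θ̂ = (0.2·12 + 1.5·(151/15)) / (0.2 + 1.5) = 17.5/1.7 = 175/17 ≈ 10.294.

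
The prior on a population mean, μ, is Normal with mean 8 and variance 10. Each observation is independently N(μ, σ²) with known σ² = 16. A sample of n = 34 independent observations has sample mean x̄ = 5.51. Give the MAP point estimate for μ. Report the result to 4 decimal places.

n = 34, x̄ = 5.51.
For a Normal prior and Normal likelihood with known variance, the posterior is Normal; its mode equals its mean, the precision-weighted average.
Prior precision 1/σ₀² = 1/10 = 0.1; data precision n/σ² = 34/16 = 2.125.
μ̂ = (0.1·8 + 2.125·5.51) / (0.1 + 2.125) = 12.50875/2.225 = 10007/1780 ≈ 5.6219.

μ̂_MAP = 5.6219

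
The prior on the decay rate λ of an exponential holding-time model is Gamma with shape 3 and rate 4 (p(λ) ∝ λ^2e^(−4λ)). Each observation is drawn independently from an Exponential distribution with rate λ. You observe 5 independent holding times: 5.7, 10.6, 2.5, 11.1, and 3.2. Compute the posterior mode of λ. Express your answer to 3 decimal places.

λ̂_MAP = 0.189

The Exponential(rate=λ) likelihood is ∝ λ^n e^(−λΣtᵢ). Here n = 5 and Σtᵢ = 5.7 + 10.6 + 2.5 + 11.1 + 3.2 = 33.1.
Posterior ∝ λ^2e^(−4λ) · λ^5e^(−33.1λ) = λ^7e^(−37.1λ), i.e. Gamma(8, 37.1).
Mode = (a−1)/b = 7/37.1 ≈ 0.189.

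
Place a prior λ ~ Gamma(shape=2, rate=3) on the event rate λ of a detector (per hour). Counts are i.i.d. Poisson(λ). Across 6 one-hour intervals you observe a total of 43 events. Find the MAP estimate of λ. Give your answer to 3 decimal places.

λ̂_MAP = 4.889

Σxᵢ = 43, n = 6.
Posterior ∝ λe^(−3λ) · λ^43e^(−6λ) = λ^44e^(−9λ), i.e. Gamma(shape=45, rate=9).
The mode of a Gamma(a, b) with a ≥ 1 (shape–rate) is (a−1)/b = 44/9 ≈ 4.889.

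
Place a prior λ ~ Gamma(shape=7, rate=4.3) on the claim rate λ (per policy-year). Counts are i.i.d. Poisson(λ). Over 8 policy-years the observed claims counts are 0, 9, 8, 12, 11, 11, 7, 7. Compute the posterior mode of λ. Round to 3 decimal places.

λ̂_MAP = 5.772

Σxᵢ = 0+9+8+12+11+11+7+7 = 65, with n = 8.
Posterior ∝ λ^6e^(−4.3λ) · λ^65e^(−8λ) = λ^71e^(−12.3λ), i.e. Gamma(shape=72, rate=12.3).
The mode of a Gamma(a, b) with a ≥ 1 (shape–rate) is (a−1)/b = 71/12.3 ≈ 5.772.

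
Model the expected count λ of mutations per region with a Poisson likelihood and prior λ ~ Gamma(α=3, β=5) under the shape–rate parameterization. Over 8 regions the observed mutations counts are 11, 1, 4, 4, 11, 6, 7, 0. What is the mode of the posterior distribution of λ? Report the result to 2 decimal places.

λ̂_MAP = 3.54

Σxᵢ = 11+1+4+4+11+6+7+0 = 44, with n = 8.
Posterior ∝ λ^2e^(−5λ) · λ^44e^(−8λ) = λ^46e^(−13λ), i.e. Gamma(shape=47, rate=13).
The mode of a Gamma(a, b) with a ≥ 1 (shape–rate) is (a−1)/b = 46/13 ≈ 3.54.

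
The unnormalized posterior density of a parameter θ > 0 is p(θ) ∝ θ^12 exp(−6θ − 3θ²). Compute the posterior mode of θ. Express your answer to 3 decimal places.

ℓ'(θ) = 12/θ − 6 − 6θ. Setting this to zero and multiplying by θ: 6θ² + 6θ − 12 = 0.
θ = (−6 + √(6² + 4·6·12)) / (2·6) = (−6 + √324) / 12 = (−6 + 18)/12 = 1.
ℓ''(θ) = −12/θ² − 6 < 0, confirming a maximum.

θ̂_MAP = 1.000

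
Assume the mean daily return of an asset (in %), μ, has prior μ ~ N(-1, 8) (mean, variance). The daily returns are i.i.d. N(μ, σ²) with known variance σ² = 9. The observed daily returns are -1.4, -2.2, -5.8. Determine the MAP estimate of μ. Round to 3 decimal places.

μ̂_MAP = -2.552

n = 3; x̄ = ((-1.4) + (-2.2) + (-5.8))/3 = -9.4/3 = -47/15 ≈ -3.1333.
For a Normal prior and Normal likelihood with known variance, the posterior is Normal; its mode equals its mean, the precision-weighted average.
Prior precision 1/σ₀² = 1/8 = 0.125; data precision n/σ² = 3/9 = 1/3.
μ̂ = (0.125·(-1) + (1/3)·(-47/15)) / (0.125 + 1/3) = (-421/360)/(11/24) = -421/165 ≈ -2.552.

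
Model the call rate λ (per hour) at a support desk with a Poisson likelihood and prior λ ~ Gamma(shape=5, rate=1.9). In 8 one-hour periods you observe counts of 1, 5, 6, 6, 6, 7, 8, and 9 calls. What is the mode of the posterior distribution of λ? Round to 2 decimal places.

Σxᵢ = 1+5+6+6+6+7+8+9 = 48, with n = 8.
Posterior ∝ λ^4e^(−1.9λ) · λ^48e^(−8λ) = λ^52e^(−9.9λ), i.e. Gamma(shape=53, rate=9.9).
The mode of a Gamma(a, b) with a ≥ 1 (shape–rate) is (a−1)/b = 52/9.9 ≈ 5.25.

λ̂_MAP = 5.25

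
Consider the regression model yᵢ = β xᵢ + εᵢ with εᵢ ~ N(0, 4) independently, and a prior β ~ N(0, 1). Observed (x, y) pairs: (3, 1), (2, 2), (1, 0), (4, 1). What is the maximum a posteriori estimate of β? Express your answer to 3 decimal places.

β̂_MAP = 0.324

log p(β | y) = −Σ(yᵢ − βxᵢ)²/(2·4) − β²/(2·1) + const.
Setting the derivative to zero: Σxᵢ(yᵢ − βxᵢ)/4 − β/1 = 0, so β = Σxᵢyᵢ / (Σxᵢ² + σ²/τ²).
Σxᵢyᵢ = 3·1 + 2·2 + 1·0 + 4·1 = 11; Σxᵢ² = 30; σ²/τ² = 4.
β̂_MAP = 11 / (30 + 4) = 11/34 ≈ 0.324.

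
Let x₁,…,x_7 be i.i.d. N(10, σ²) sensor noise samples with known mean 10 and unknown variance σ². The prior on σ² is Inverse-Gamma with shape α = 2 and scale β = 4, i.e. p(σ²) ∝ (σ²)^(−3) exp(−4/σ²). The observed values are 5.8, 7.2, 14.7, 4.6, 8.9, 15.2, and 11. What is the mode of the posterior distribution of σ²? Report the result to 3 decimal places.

Sum of squared deviations about the known mean: SS = (5.8−10)² + (7.2−10)² + (14.7−10)² + (4.6−10)² + (8.9−10)² + (15.2−10)² + (11−10)² = 105.98.
The Normal likelihood contributes (σ²)^(−n/2) exp(−SS/(2σ²)), so the posterior is Inverse-Gamma(α + n/2, β + SS/2) = Inverse-Gamma(5.5, 56.99).
The mode of Inverse-Gamma(a, b) is b/(a+1) = 56.99/6.5 ≈ 8.768.

σ̂²_MAP = 8.768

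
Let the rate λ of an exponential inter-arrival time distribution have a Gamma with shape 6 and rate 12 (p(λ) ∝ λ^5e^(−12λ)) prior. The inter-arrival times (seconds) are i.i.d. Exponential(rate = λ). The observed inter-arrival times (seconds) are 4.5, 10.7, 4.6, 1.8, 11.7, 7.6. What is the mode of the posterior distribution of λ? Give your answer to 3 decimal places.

λ̂_MAP = 0.208

The Exponential(rate=λ) likelihood is ∝ λ^n e^(−λΣtᵢ). Here n = 6 and Σtᵢ = 4.5 + 10.7 + 4.6 + 1.8 + 11.7 + 7.6 = 40.9.
Posterior ∝ λ^5e^(−12λ) · λ^6e^(−40.9λ) = λ^11e^(−52.9λ), i.e. Gamma(12, 52.9).
Mode = (a−1)/b = 11/52.9 ≈ 0.208.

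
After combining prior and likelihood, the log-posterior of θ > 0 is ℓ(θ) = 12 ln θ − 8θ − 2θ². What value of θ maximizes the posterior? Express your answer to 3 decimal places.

θ̂_MAP = 1.000

ℓ'(θ) = 12/θ − 8 − 4θ. Setting this to zero and multiplying by θ: 4θ² + 8θ − 12 = 0.
θ = (−8 + √(8² + 4·4·12)) / (2·4) = (−8 + √256) / 8 = (−8 + 16)/8 = 1.
ℓ''(θ) = −12/θ² − 4 < 0, confirming a maximum.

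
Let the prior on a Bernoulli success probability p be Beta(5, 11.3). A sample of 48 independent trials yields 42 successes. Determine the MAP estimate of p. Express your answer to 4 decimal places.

p̂_MAP = 0.7384

Prior: Beta(5, 11.3).
Data: 42 successes in 48 trials. The binomial likelihood contributes p^42(1−p)^6, so the posterior is Beta(5+42, 11.3+6) = Beta(47, 17.3).
For Beta(a, b) with a, b > 1 the mode is (a−1)/(a+b−2) = 46/62.3 ≈ 0.7384.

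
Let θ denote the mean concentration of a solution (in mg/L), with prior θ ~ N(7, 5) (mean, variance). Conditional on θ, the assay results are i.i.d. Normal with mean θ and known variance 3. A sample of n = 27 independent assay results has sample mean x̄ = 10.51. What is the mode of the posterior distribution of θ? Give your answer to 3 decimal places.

θ̂_MAP = 10.434

n = 27, x̄ = 10.51.
For a Normal prior and Normal likelihood with known variance, the posterior is Normal; its mode equals its mean, the precision-weighted average.
Prior precision 1/σ₀² = 1/5 = 0.2; data precision n/σ² = 27/3 = 9.
θ̂ = (0.2·7 + 9·10.51) / (0.2 + 9) = 95.99/9.2 = 9599/920 ≈ 10.434.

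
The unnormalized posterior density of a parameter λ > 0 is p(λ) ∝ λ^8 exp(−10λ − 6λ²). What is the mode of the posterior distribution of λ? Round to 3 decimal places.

ℓ'(λ) = 8/λ − 10 − 12λ. Setting this to zero and multiplying by λ: 12λ² + 10λ − 8 = 0.
λ = (−10 + √(10² + 4·12·8)) / (2·12) = (−10 + √484) / 24 = (−10 + 22)/24 = 1/2.
ℓ''(λ) = −8/λ² − 12 < 0, confirming a maximum.

λ̂_MAP = 0.500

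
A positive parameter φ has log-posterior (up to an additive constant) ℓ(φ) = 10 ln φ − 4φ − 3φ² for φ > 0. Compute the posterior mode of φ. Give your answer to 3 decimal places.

ℓ'(φ) = 10/φ − 4 − 6φ. Setting this to zero and multiplying by φ: 6φ² + 4φ − 10 = 0.
φ = (−4 + √(4² + 4·6·10)) / (2·6) = (−4 + √256) / 12 = (−4 + 16)/12 = 1.
ℓ''(φ) = −10/φ² − 6 < 0, confirming a maximum.

φ̂_MAP = 1.000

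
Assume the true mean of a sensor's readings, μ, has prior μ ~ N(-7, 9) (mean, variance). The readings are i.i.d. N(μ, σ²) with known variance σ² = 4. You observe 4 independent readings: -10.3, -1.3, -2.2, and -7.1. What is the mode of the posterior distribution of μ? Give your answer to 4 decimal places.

μ̂_MAP = -5.4025

n = 4; x̄ = ((-10.3) + (-1.3) + (-2.2) + (-7.1))/4 = -20.9/4 = -5.225.
For a Normal prior and Normal likelihood with known variance, the posterior is Normal; its mode equals its mean, the precision-weighted average.
Prior precision 1/σ₀² = 1/9; data precision n/σ² = 4/4 = 1.
μ̂ = ((1/9)·(-7) + 1·(-5.225)) / (1/9 + 1) = (-2161/360)/(10/9) = -5.4025.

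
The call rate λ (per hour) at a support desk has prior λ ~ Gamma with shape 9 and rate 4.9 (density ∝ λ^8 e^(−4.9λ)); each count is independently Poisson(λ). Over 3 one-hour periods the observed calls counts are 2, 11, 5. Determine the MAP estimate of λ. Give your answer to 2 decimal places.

Σxᵢ = 2+11+5 = 18, with n = 3.
Posterior ∝ λ^8e^(−4.9λ) · λ^18e^(−3λ) = λ^26e^(−7.9λ), i.e. Gamma(shape=27, rate=7.9).
The mode of a Gamma(a, b) with a ≥ 1 (shape–rate) is (a−1)/b = 26/7.9 ≈ 3.29.

λ̂_MAP = 3.29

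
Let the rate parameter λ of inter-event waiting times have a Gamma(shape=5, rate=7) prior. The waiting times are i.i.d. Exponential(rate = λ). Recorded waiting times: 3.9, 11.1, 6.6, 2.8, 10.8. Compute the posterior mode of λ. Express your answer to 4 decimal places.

The Exponential(rate=λ) likelihood is ∝ λ^n e^(−λΣtᵢ). Here n = 5 and Σtᵢ = 3.9 + 11.1 + 6.6 + 2.8 + 10.8 = 35.2.
Posterior ∝ λ^4e^(−7λ) · λ^5e^(−35.2λ) = λ^9e^(−42.2λ), i.e. Gamma(10, 42.2).
Mode = (a−1)/b = 9/42.2 ≈ 0.2133.

λ̂_MAP = 0.2133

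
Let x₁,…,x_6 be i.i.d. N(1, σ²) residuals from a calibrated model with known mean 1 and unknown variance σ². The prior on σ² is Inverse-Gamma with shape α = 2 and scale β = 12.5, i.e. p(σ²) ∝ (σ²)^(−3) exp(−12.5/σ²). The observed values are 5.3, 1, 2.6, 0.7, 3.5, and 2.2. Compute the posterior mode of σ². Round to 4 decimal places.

Sum of squared deviations about the known mean: SS = (5.3−1)² + (1−1)² + (2.6−1)² + (0.7−1)² + (3.5−1)² + (2.2−1)² = 28.83.
The Normal likelihood contributes (σ²)^(−n/2) exp(−SS/(2σ²)), so the posterior is Inverse-Gamma(α + n/2, β + SS/2) = Inverse-Gamma(5, 26.915).
The mode of Inverse-Gamma(a, b) is b/(a+1) = 26.915/6 ≈ 4.4858.

σ̂²_MAP = 4.4858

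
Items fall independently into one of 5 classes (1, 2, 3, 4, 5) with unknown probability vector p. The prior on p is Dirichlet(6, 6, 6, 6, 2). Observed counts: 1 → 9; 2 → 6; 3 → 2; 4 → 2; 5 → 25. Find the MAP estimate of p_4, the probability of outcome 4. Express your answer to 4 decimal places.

The posterior is Dirichlet(αᵢ + nᵢ) = Dirichlet(15, 12, 8, 8, 27).
For a Dirichlet(a₁,…,a_K) with all aᵢ > 1, the mode has j-th component (aⱼ − 1)/(Σaᵢ − K).
Here Σaᵢ = 70 and K = 5, so p_4 = (8 − 1)/(70 − 5) = 7/65 ≈ 0.1077.

MAP estimate: 0.1077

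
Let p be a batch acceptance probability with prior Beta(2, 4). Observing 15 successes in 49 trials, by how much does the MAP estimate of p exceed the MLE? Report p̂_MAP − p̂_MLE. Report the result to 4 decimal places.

MAP − MLE = -0.0042

Posterior is Beta(17, 38); MAP = (17−1)/(55−2) = 16/53 ≈ 0.30189.
MLE ignores the prior: p̂_MLE = k/n = 15/49 ≈ 0.30612.
Difference = 16/53 − 15/49 = -11/2597 ≈ -0.0042.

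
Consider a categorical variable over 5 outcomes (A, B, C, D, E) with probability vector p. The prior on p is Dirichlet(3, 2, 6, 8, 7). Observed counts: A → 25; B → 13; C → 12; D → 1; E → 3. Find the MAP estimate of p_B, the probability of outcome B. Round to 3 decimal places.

MAP estimate of p_B = 0.187

The posterior is Dirichlet(αᵢ + nᵢ) = Dirichlet(28, 15, 18, 9, 10).
For a Dirichlet(a₁,…,a_K) with all aᵢ > 1, the mode has j-th component (aⱼ − 1)/(Σaᵢ − K).
Here Σaᵢ = 80 and K = 5, so p_B = (15 − 1)/(80 − 5) = 14/75 ≈ 0.187.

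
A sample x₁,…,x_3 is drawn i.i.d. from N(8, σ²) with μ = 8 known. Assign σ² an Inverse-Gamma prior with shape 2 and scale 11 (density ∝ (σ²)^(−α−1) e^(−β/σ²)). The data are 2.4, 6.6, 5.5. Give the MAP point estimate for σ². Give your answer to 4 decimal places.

Sum of squared deviations about the known mean: SS = (2.4−8)² + (6.6−8)² + (5.5−8)² = 39.57.
The Normal likelihood contributes (σ²)^(−n/2) exp(−SS/(2σ²)), so the posterior is Inverse-Gamma(α + n/2, β + SS/2) = Inverse-Gamma(3.5, 30.785).
The mode of Inverse-Gamma(a, b) is b/(a+1) = 30.785/4.5 ≈ 6.8411.

σ̂²_MAP = 6.8411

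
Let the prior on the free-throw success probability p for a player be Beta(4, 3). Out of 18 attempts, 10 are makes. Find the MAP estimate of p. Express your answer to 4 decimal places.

Prior: Beta(4, 3).
Data: 10 successes in 18 trials. The binomial likelihood contributes p^10(1−p)^8, so the posterior is Beta(4+10, 3+8) = Beta(14, 11).
For Beta(a, b) with a, b > 1 the mode is (a−1)/(a+b−2) = 13/23 ≈ 0.5652.

p̂_MAP = 0.5652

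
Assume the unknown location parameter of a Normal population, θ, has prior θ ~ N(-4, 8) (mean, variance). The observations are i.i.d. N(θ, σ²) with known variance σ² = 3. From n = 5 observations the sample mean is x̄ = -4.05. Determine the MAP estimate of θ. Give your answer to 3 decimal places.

θ̂_MAP = -4.047

n = 5, x̄ = -4.05.
For a Normal prior and Normal likelihood with known variance, the posterior is Normal; its mode equals its mean, the precision-weighted average.
Prior precision 1/σ₀² = 1/8 = 0.125; data precision n/σ² = 5/3.
θ̂ = (0.125·(-4) + (5/3)·(-4.05)) / (0.125 + 5/3) = (-7.25)/(43/24) = -174/43 ≈ -4.047.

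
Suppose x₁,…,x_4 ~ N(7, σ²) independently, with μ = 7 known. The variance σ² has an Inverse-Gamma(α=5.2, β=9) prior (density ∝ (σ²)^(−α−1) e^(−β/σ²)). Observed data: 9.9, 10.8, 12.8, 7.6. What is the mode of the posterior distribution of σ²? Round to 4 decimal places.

σ̂²_MAP = 4.5640

Sum of squared deviations about the known mean: SS = (9.9−7)² + (10.8−7)² + (12.8−7)² + (7.6−7)² = 56.85.
The Normal likelihood contributes (σ²)^(−n/2) exp(−SS/(2σ²)), so the posterior is Inverse-Gamma(α + n/2, β + SS/2) = Inverse-Gamma(7.2, 37.425).
The mode of Inverse-Gamma(a, b) is b/(a+1) = 37.425/8.2 ≈ 4.5640.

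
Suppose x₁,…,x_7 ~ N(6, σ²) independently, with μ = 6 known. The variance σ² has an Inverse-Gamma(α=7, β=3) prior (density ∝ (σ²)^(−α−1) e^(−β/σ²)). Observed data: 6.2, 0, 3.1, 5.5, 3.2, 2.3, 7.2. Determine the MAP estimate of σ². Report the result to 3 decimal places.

Sum of squared deviations about the known mean: SS = (6.2−6)² + (0−6)² + (3.1−6)² + (5.5−6)² + (3.2−6)² + (2.3−6)² + (7.2−6)² = 67.67.
The Normal likelihood contributes (σ²)^(−n/2) exp(−SS/(2σ²)), so the posterior is Inverse-Gamma(α + n/2, β + SS/2) = Inverse-Gamma(10.5, 36.835).
The mode of Inverse-Gamma(a, b) is b/(a+1) = 36.835/11.5 ≈ 3.203.

σ̂²_MAP = 3.203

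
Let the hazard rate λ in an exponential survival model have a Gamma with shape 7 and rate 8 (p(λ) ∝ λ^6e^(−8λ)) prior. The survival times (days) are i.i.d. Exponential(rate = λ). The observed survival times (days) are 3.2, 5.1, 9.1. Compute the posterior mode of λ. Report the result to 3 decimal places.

The Exponential(rate=λ) likelihood is ∝ λ^n e^(−λΣtᵢ). Here n = 3 and Σtᵢ = 3.2 + 5.1 + 9.1 = 17.4.
Posterior ∝ λ^6e^(−8λ) · λ^3e^(−17.4λ) = λ^9e^(−25.4λ), i.e. Gamma(10, 25.4).
Mode = (a−1)/b = 9/25.4 ≈ 0.354.

λ̂_MAP = 0.354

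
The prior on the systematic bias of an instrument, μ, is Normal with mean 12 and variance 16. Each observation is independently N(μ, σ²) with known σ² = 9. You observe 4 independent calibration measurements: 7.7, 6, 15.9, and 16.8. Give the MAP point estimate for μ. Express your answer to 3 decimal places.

μ̂_MAP = 11.649

n = 4; x̄ = (7.7 + 6 + 15.9 + 16.8)/4 = 46.4/4 = 11.6.
For a Normal prior and Normal likelihood with known variance, the posterior is Normal; its mode equals its mean, the precision-weighted average.
Prior precision 1/σ₀² = 1/16 = 0.0625; data precision n/σ² = 4/9.
μ̂ = (0.0625·12 + (4/9)·11.6) / (0.0625 + 4/9) = (1063/180)/(73/144) = 4252/365 ≈ 11.649.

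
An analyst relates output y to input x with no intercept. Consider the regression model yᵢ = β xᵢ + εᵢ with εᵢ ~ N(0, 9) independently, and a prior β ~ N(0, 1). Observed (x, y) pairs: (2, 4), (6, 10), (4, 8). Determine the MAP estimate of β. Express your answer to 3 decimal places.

β̂_MAP = 1.538

log p(β | y) = −Σ(yᵢ − βxᵢ)²/(2·9) − β²/(2·1) + const.
Setting the derivative to zero: Σxᵢ(yᵢ − βxᵢ)/9 − β/1 = 0, so β = Σxᵢyᵢ / (Σxᵢ² + σ²/τ²).
Σxᵢyᵢ = 2·4 + 6·10 + 4·8 = 100; Σxᵢ² = 56; σ²/τ² = 9.
β̂_MAP = 100 / (56 + 9) = 100/65 ≈ 1.538.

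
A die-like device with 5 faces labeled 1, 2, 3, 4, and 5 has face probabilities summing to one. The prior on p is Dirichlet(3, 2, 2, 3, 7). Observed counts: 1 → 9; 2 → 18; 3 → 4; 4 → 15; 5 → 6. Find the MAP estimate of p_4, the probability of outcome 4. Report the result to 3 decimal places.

The posterior is Dirichlet(αᵢ + nᵢ) = Dirichlet(12, 20, 6, 18, 13).
For a Dirichlet(a₁,…,a_K) with all aᵢ > 1, the mode has j-th component (aⱼ − 1)/(Σaᵢ − K).
Here Σaᵢ = 69 and K = 5, so p_4 = (18 − 1)/(69 − 5) = 17/64 ≈ 0.266.

MAP estimate: 0.266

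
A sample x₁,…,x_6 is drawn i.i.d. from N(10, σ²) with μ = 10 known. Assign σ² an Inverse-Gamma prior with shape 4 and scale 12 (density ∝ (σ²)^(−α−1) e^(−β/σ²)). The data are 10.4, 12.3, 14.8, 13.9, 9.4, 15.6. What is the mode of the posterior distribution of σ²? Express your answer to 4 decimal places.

Sum of squared deviations about the known mean: SS = (10.4−10)² + (12.3−10)² + (14.8−10)² + (13.9−10)² + (9.4−10)² + (15.6−10)² = 75.42.
The Normal likelihood contributes (σ²)^(−n/2) exp(−SS/(2σ²)), so the posterior is Inverse-Gamma(α + n/2, β + SS/2) = Inverse-Gamma(7, 49.71).
The mode of Inverse-Gamma(a, b) is b/(a+1) = 49.71/8 ≈ 6.2138.

σ̂²_MAP = 6.2138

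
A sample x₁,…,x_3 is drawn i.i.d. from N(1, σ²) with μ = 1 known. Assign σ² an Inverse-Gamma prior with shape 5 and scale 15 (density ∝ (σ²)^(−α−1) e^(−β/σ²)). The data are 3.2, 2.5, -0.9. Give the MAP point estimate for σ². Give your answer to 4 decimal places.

Sum of squared deviations about the known mean: SS = (3.2−1)² + (2.5−1)² + (-0.9−1)² = 10.7.
The Normal likelihood contributes (σ²)^(−n/2) exp(−SS/(2σ²)), so the posterior is Inverse-Gamma(α + n/2, β + SS/2) = Inverse-Gamma(6.5, 20.35).
The mode of Inverse-Gamma(a, b) is b/(a+1) = 20.35/7.5 ≈ 2.7133.

σ̂²_MAP = 2.7133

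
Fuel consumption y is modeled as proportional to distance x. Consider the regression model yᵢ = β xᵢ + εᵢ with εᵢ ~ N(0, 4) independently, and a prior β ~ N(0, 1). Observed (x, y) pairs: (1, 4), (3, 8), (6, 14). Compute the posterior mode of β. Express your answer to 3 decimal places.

log p(β | y) = −Σ(yᵢ − βxᵢ)²/(2·4) − β²/(2·1) + const.
Setting the derivative to zero: Σxᵢ(yᵢ − βxᵢ)/4 − β/1 = 0, so β = Σxᵢyᵢ / (Σxᵢ² + σ²/τ²).
Σxᵢyᵢ = 1·4 + 3·8 + 6·14 = 112; Σxᵢ² = 46; σ²/τ² = 4.
β̂_MAP = 112 / (46 + 4) = 112/50 ≈ 2.240.

β̂_MAP = 2.240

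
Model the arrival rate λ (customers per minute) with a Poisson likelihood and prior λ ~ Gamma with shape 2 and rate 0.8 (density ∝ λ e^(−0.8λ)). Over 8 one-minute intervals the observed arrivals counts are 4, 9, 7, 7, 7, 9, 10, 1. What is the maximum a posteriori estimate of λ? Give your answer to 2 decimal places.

Σxᵢ = 4+9+7+7+7+9+10+1 = 54, with n = 8.
Posterior ∝ λe^(−0.8λ) · λ^54e^(−8λ) = λ^55e^(−8.8λ), i.e. Gamma(shape=56, rate=8.8).
The mode of a Gamma(a, b) with a ≥ 1 (shape–rate) is (a−1)/b = 55/8.8 ≈ 6.25.

λ̂_MAP = 6.25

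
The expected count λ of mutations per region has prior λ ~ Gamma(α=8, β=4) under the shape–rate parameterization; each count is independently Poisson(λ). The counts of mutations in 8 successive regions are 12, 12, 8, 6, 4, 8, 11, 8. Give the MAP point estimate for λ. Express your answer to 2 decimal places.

λ̂_MAP = 6.33

Σxᵢ = 12+12+8+6+4+8+11+8 = 69, with n = 8.
Posterior ∝ λ^7e^(−4λ) · λ^69e^(−8λ) = λ^76e^(−12λ), i.e. Gamma(shape=77, rate=12).
The mode of a Gamma(a, b) with a ≥ 1 (shape–rate) is (a−1)/b = 76/12 ≈ 6.33.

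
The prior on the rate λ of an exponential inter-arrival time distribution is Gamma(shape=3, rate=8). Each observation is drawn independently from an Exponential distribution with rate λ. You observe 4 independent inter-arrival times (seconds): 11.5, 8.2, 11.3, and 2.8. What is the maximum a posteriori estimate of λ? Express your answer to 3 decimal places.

The Exponential(rate=λ) likelihood is ∝ λ^n e^(−λΣtᵢ). Here n = 4 and Σtᵢ = 11.5 + 8.2 + 11.3 + 2.8 = 33.8.
Posterior ∝ λ^2e^(−8λ) · λ^4e^(−33.8λ) = λ^6e^(−41.8λ), i.e. Gamma(7, 41.8).
Mode = (a−1)/b = 6/41.8 ≈ 0.144.

λ̂_MAP = 0.144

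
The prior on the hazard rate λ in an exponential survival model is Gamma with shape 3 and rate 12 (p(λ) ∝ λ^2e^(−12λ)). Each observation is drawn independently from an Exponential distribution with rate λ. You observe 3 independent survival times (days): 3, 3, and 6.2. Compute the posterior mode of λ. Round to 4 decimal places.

λ̂_MAP = 0.2066

The Exponential(rate=λ) likelihood is ∝ λ^n e^(−λΣtᵢ). Here n = 3 and Σtᵢ = 3 + 3 + 6.2 = 12.2.
Posterior ∝ λ^2e^(−12λ) · λ^3e^(−12.2λ) = λ^5e^(−24.2λ), i.e. Gamma(6, 24.2).
Mode = (a−1)/b = 5/24.2 ≈ 0.2066.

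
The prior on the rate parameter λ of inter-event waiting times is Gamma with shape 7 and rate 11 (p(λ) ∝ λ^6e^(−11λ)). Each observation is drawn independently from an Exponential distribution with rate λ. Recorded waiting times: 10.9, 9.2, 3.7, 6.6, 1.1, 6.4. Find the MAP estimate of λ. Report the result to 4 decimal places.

The Exponential(rate=λ) likelihood is ∝ λ^n e^(−λΣtᵢ). Here n = 6 and Σtᵢ = 10.9 + 9.2 + 3.7 + 6.6 + 1.1 + 6.4 = 37.9.
Posterior ∝ λ^6e^(−11λ) · λ^6e^(−37.9λ) = λ^12e^(−48.9λ), i.e. Gamma(13, 48.9).
Mode = (a−1)/b = 12/48.9 ≈ 0.2454.

λ̂_MAP = 0.2454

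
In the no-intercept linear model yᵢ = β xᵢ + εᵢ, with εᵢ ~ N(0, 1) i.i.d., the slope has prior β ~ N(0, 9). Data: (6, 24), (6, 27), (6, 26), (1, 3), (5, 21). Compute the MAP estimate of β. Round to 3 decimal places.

log p(β | y) = −Σ(yᵢ − βxᵢ)²/(2·1) − β²/(2·9) + const.
Setting the derivative to zero: Σxᵢ(yᵢ − βxᵢ)/1 − β/9 = 0, so β = Σxᵢyᵢ / (Σxᵢ² + σ²/τ²).
Σxᵢyᵢ = 6·24 + 6·27 + 6·26 + 1·3 + 5·21 = 570; Σxᵢ² = 134; σ²/τ² = 1/9.
β̂_MAP = 570 / (134 + 1/9) = 570/(1207/9) = 5130/1207 ≈ 4.250.

β̂_MAP = 4.250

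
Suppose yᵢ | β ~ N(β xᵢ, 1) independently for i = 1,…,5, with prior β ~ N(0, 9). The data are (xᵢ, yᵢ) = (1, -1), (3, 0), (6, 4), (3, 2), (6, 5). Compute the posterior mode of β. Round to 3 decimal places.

log p(β | y) = −Σ(yᵢ − βxᵢ)²/(2·1) − β²/(2·9) + const.
Setting the derivative to zero: Σxᵢ(yᵢ − βxᵢ)/1 − β/9 = 0, so β = Σxᵢyᵢ / (Σxᵢ² + σ²/τ²).
Σxᵢyᵢ = 1·(-1) + 3·0 + 6·4 + 3·2 + 6·5 = 59; Σxᵢ² = 91; σ²/τ² = 1/9.
β̂_MAP = 59 / (91 + 1/9) = 59/(820/9) = 531/820 ≈ 0.648.

β̂_MAP = 0.648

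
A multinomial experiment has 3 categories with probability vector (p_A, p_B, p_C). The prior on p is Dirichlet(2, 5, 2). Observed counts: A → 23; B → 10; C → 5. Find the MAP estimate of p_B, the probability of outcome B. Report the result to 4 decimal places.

MAP estimate of p_B = 0.3182

The posterior is Dirichlet(αᵢ + nᵢ) = Dirichlet(25, 15, 7).
For a Dirichlet(a₁,…,a_K) with all aᵢ > 1, the mode has j-th component (aⱼ − 1)/(Σaᵢ − K).
Here Σaᵢ = 47 and K = 3, so p_B = (15 − 1)/(47 − 3) = 14/44 ≈ 0.3182.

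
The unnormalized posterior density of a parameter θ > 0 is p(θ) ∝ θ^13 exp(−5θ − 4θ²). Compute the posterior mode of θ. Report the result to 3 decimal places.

θ̂_MAP = 1.000

ℓ'(θ) = 13/θ − 5 − 8θ. Setting this to zero and multiplying by θ: 8θ² + 5θ − 13 = 0.
θ = (−5 + √(5² + 4·8·13)) / (2·8) = (−5 + √441) / 16 = (−5 + 21)/16 = 1.
ℓ''(θ) = −13/θ² − 8 < 0, confirming a maximum.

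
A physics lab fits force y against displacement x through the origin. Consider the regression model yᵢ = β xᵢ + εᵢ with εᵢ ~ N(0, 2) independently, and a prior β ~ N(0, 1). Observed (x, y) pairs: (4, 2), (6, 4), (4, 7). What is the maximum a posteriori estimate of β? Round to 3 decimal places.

β̂_MAP = 0.857

log p(β | y) = −Σ(yᵢ − βxᵢ)²/(2·2) − β²/(2·1) + const.
Setting the derivative to zero: Σxᵢ(yᵢ − βxᵢ)/2 − β/1 = 0, so β = Σxᵢyᵢ / (Σxᵢ² + σ²/τ²).
Σxᵢyᵢ = 4·2 + 6·4 + 4·7 = 60; Σxᵢ² = 68; σ²/τ² = 2.
β̂_MAP = 60 / (68 + 2) = 60/70 ≈ 0.857.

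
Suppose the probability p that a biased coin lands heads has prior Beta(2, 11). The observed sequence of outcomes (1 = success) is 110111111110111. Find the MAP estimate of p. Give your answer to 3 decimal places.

Prior: Beta(2, 11).
Data: 13 successes in 15 trials (from the sequence). The binomial likelihood contributes p^13(1−p)^2, so the posterior is Beta(2+13, 11+2) = Beta(15, 13).
For Beta(a, b) with a, b > 1 the mode is (a−1)/(a+b−2) = 14/26 ≈ 0.538.

p̂_MAP = 0.538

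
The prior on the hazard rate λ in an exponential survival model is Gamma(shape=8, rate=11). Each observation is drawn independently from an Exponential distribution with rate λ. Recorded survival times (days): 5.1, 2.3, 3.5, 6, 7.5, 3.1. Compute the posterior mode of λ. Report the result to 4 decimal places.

λ̂_MAP = 0.3377

The Exponential(rate=λ) likelihood is ∝ λ^n e^(−λΣtᵢ). Here n = 6 and Σtᵢ = 5.1 + 2.3 + 3.5 + 6 + 7.5 + 3.1 = 27.5.
Posterior ∝ λ^7e^(−11λ) · λ^6e^(−27.5λ) = λ^13e^(−38.5λ), i.e. Gamma(14, 38.5).
Mode = (a−1)/b = 13/38.5 ≈ 0.3377.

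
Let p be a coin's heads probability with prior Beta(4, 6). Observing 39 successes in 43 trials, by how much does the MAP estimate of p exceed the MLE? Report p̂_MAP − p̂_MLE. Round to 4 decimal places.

MAP − MLE = -0.0834

Posterior is Beta(43, 10); MAP = (43−1)/(53−2) = 42/51 ≈ 0.82353.
MLE ignores the prior: p̂_MLE = k/n = 39/43 ≈ 0.90698.
Difference = 42/51 − 39/43 = -61/731 ≈ -0.0834.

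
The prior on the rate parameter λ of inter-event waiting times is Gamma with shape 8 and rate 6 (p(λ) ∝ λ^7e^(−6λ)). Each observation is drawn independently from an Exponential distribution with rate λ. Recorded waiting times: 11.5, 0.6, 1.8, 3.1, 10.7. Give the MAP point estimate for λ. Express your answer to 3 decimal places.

The Exponential(rate=λ) likelihood is ∝ λ^n e^(−λΣtᵢ). Here n = 5 and Σtᵢ = 11.5 + 0.6 + 1.8 + 3.1 + 10.7 = 27.7.
Posterior ∝ λ^7e^(−6λ) · λ^5e^(−27.7λ) = λ^12e^(−33.7λ), i.e. Gamma(13, 33.7).
Mode = (a−1)/b = 12/33.7 ≈ 0.356.

λ̂_MAP = 0.356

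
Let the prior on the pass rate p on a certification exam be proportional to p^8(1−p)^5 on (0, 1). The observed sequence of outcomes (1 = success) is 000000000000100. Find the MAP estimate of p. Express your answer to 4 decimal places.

The prior density ∝ p^8(1−p)^5 is the kernel of Beta(9, 6).
Data: 1 success in 15 trials (from the sequence). The binomial likelihood contributes p(1−p)^14, so the posterior is Beta(9+1, 6+14) = Beta(10, 20).
For Beta(a, b) with a, b > 1 the mode is (a−1)/(a+b−2) = 9/28 ≈ 0.3214.

p̂_MAP = 0.3214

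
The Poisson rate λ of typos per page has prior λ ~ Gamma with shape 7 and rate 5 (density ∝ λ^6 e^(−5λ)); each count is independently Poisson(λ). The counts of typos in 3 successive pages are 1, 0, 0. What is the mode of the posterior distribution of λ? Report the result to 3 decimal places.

Σxᵢ = 1+0+0 = 1, with n = 3.
Posterior ∝ λ^6e^(−5λ) · λe^(−3λ) = λ^7e^(−8λ), i.e. Gamma(shape=8, rate=8).
The mode of a Gamma(a, b) with a ≥ 1 (shape–rate) is (a−1)/b = 7/8 ≈ 0.875.

λ̂_MAP = 0.875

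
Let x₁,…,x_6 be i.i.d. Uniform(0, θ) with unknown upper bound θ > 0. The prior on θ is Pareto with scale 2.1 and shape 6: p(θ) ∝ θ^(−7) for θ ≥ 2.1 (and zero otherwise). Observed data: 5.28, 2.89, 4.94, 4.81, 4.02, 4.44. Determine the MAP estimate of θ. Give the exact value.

The Uniform(0, θ) likelihood is θ^(−n) for θ ≥ max(xᵢ), zero otherwise. Here max(xᵢ) = 5.28.
Posterior ∝ θ^(−7) · θ^(−6) = θ^(−13) on θ ≥ max(2.1, 5.28) = 5.28.
This density is strictly decreasing in θ, so the posterior mode lies at the lower boundary of the support.

θ̂_MAP = 5.28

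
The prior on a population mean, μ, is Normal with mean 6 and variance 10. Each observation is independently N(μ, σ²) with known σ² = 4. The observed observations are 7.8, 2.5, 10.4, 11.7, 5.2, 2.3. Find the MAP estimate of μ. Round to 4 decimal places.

n = 6; x̄ = (7.8 + 2.5 + 10.4 + 11.7 + 5.2 + 2.3)/6 = 39.9/6 = 6.65.
For a Normal prior and Normal likelihood with known variance, the posterior is Normal; its mode equals its mean, the precision-weighted average.
Prior precision 1/σ₀² = 1/10 = 0.1; data precision n/σ² = 6/4 = 1.5.
μ̂ = (0.1·6 + 1.5·6.65) / (0.1 + 1.5) = 10.575/1.6 = 6.609375 ≈ 6.6094.

μ̂_MAP = 6.6094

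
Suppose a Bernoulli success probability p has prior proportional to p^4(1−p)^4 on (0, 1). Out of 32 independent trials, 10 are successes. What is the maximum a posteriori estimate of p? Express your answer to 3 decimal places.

The prior density ∝ p^4(1−p)^4 is the kernel of Beta(5, 5).
Data: 10 successes in 32 trials. The binomial likelihood contributes p^10(1−p)^22, so the posterior is Beta(5+10, 5+22) = Beta(15, 27).
For Beta(a, b) with a, b > 1 the mode is (a−1)/(a+b−2) = 14/40 ≈ 0.350.

p̂_MAP = 0.350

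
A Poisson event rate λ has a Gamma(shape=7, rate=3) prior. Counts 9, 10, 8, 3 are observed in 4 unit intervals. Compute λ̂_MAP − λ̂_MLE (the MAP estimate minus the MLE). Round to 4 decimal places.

Σxᵢ = 30. Posterior is Gamma(37, 7); MAP = (37−1)/7 = 36/7 ≈ 5.14286.
MLE = x̄ = 30/4 ≈ 7.50000.
Difference = 36/7 − 30/4 = -33/14 ≈ -2.3571.

MAP − MLE = -2.3571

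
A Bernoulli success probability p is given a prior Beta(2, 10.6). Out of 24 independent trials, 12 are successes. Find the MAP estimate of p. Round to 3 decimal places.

Prior: Beta(2, 10.6).
Data: 12 successes in 24 trials. The binomial likelihood contributes p^12(1−p)^12, so the posterior is Beta(2+12, 10.6+12) = Beta(14, 22.6).
For Beta(a, b) with a, b > 1 the mode is (a−1)/(a+b−2) = 13/34.6 ≈ 0.376.

p̂_MAP = 0.376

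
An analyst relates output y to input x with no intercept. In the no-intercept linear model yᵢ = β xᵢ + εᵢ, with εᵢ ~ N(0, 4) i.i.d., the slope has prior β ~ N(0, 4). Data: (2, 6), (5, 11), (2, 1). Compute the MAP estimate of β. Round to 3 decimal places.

β̂_MAP = 2.029

log p(β | y) = −Σ(yᵢ − βxᵢ)²/(2·4) − β²/(2·4) + const.
Setting the derivative to zero: Σxᵢ(yᵢ − βxᵢ)/4 − β/4 = 0, so β = Σxᵢyᵢ / (Σxᵢ² + σ²/τ²).
Σxᵢyᵢ = 2·6 + 5·11 + 2·1 = 69; Σxᵢ² = 33; σ²/τ² = 1.
β̂_MAP = 69 / (33 + 1) = 69/34 ≈ 2.029.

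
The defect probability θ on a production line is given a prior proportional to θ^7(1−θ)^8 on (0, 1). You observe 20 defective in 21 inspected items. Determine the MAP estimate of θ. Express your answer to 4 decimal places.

θ̂_MAP = 0.7500

The prior density ∝ θ^7(1−θ)^8 is the kernel of Beta(8, 9).
Data: 20 successes in 21 trials. The binomial likelihood contributes θ^20(1−θ)^1, so the posterior is Beta(8+20, 9+1) = Beta(28, 10).
For Beta(a, b) with a, b > 1 the mode is (a−1)/(a+b−2) = 27/36 ≈ 0.7500.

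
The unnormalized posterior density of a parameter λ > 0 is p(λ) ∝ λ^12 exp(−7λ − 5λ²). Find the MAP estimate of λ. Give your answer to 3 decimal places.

ℓ'(λ) = 12/λ − 7 − 10λ. Setting this to zero and multiplying by λ: 10λ² + 7λ − 12 = 0.
λ = (−7 + √(7² + 4·10·12)) / (2·10) = (−7 + √529) / 20 = (−7 + 23)/20 = 4/5.
ℓ''(λ) = −12/λ² − 10 < 0, confirming a maximum.

λ̂_MAP = 0.800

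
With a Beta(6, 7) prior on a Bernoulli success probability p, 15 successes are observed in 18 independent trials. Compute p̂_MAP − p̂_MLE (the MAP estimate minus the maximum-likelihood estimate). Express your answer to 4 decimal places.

Posterior is Beta(21, 10); MAP = (21−1)/(31−2) = 20/29 ≈ 0.68966.
MLE ignores the prior: p̂_MLE = k/n = 15/18 ≈ 0.83333.
Difference = 20/29 − 15/18 = -25/174 ≈ -0.1437.

MAP − MLE = -0.1437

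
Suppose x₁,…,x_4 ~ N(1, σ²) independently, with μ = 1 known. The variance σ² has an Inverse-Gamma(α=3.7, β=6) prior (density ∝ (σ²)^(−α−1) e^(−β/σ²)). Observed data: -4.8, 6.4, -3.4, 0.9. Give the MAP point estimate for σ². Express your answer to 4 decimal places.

Sum of squared deviations about the known mean: SS = (-4.8−1)² + (6.4−1)² + (-3.4−1)² + (0.9−1)² = 82.17.
The Normal likelihood contributes (σ²)^(−n/2) exp(−SS/(2σ²)), so the posterior is Inverse-Gamma(α + n/2, β + SS/2) = Inverse-Gamma(5.7, 47.085).
The mode of Inverse-Gamma(a, b) is b/(a+1) = 47.085/6.7 ≈ 7.0276.

σ̂²_MAP = 7.0276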